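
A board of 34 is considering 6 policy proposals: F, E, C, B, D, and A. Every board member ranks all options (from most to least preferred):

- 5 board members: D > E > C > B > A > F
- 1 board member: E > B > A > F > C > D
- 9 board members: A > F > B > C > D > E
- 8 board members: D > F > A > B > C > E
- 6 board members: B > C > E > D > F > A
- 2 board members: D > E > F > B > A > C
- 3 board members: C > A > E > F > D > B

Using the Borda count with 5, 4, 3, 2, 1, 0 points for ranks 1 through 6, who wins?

D

F: 5·0 + 1·2 + 9·4 + 8·4 + 6·1 + 2·3 + 3·2 = 88
E: 5·4 + 1·5 + 9·0 + 8·0 + 6·3 + 2·4 + 3·3 = 60
C: 5·3 + 1·1 + 9·2 + 8·1 + 6·4 + 2·0 + 3·5 = 81
B: 5·2 + 1·4 + 9·3 + 8·2 + 6·5 + 2·2 + 3·0 = 91
D: 5·5 + 1·0 + 9·1 + 8·5 + 6·2 + 2·5 + 3·1 = 99
A: 5·1 + 1·3 + 9·5 + 8·3 + 6·0 + 2·1 + 3·4 = 91
D has the highest Borda score (99).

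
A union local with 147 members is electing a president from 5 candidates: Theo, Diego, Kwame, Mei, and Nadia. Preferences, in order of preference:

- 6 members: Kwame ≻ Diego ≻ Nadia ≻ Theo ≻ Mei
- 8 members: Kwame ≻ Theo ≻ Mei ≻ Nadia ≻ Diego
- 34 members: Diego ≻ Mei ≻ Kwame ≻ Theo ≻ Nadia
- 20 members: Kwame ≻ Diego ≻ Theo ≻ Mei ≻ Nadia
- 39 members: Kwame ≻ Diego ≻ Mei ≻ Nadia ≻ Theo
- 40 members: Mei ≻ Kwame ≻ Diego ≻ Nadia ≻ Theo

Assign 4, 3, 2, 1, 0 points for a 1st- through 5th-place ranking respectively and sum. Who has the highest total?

Kwame

Theo: 6·1 + 8·3 + 34·1 + 20·2 + 39·0 + 40·0 = 104
Diego: 6·3 + 8·0 + 34·4 + 20·3 + 39·3 + 40·2 = 411
Kwame: 6·4 + 8·4 + 34·2 + 20·4 + 39·4 + 40·3 = 480
Mei: 6·0 + 8·2 + 34·3 + 20·1 + 39·2 + 40·4 = 376
Nadia: 6·2 + 8·1 + 34·0 + 20·0 + 39·1 + 40·1 = 99
Kwame has the highest Borda score (480).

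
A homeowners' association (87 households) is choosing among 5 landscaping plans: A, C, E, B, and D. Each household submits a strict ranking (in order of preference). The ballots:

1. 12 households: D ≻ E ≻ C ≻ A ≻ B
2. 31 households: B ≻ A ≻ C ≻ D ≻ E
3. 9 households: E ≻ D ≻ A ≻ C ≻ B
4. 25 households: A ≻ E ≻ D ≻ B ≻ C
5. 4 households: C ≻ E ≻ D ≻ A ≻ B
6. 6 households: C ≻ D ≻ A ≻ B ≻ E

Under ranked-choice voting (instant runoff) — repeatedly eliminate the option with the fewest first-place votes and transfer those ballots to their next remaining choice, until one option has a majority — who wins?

Round 1: A 25, C 10, E 9, B 31, D 12. Eliminate E.
Round 2: A 25, C 10, B 31, D 21. Eliminate C.
Round 3: A 25, B 31, D 31. Eliminate A.
Round 4: B 31, D 56. D has a majority.

D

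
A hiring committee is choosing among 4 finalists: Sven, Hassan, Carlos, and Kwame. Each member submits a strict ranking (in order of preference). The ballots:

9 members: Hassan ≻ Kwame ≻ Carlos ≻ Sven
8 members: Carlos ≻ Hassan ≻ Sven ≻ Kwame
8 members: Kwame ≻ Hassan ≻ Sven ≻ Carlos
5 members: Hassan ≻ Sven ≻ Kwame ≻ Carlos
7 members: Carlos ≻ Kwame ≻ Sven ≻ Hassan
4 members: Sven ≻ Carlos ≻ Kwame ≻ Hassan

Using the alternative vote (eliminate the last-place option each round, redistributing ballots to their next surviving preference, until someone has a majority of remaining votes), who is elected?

Round 1: Sven 4, Hassan 14, Carlos 15, Kwame 8. Eliminate Sven.
Round 2: Hassan 14, Carlos 19, Kwame 8. Eliminate Kwame.
Round 3: Hassan 22, Carlos 19. Hassan has a majority.

Hassan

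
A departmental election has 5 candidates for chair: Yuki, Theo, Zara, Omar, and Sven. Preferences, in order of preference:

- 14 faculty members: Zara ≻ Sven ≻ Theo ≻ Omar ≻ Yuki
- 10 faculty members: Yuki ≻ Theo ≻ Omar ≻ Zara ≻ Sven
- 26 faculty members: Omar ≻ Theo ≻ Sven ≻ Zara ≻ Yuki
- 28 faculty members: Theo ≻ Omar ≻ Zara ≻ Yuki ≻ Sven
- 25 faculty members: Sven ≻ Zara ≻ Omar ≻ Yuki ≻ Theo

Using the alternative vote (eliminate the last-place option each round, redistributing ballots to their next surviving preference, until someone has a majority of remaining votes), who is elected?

Theo

Round 1: Yuki 10, Theo 28, Zara 14, Omar 26, Sven 25. Eliminate Yuki.
Round 2: Theo 38, Zara 14, Omar 26, Sven 25. Eliminate Zara.
Round 3: Theo 38, Omar 26, Sven 39. Eliminate Omar.
Round 4: Theo 64, Sven 39. Theo has a majority.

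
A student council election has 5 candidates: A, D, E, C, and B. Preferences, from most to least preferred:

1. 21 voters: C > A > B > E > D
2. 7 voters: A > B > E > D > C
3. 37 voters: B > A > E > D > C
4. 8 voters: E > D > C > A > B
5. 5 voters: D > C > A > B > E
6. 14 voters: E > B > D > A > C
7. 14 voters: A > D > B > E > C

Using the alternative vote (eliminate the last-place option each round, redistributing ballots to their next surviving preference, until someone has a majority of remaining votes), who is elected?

Round 1: A 21, D 5, E 22, C 21, B 37. Eliminate D.
Round 2: A 21, E 22, C 26, B 37. Eliminate A.
Round 3: E 22, C 26, B 58. B has a majority.

B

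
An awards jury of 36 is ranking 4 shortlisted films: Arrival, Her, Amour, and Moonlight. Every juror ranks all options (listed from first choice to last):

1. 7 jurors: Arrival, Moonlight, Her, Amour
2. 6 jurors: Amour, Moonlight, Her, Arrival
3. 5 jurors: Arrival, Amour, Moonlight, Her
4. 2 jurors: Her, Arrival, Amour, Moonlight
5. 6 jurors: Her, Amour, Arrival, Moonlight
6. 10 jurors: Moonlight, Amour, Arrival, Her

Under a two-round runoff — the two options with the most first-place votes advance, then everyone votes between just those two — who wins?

Round 1 first-place votes: Arrival 12, Her 8, Amour 6, Moonlight 10.
Arrival and Moonlight advance.
Runoff: Arrival is preferred to Moonlight by 20 voters; Moonlight by 16.
Arrival wins the runoff.

Arrival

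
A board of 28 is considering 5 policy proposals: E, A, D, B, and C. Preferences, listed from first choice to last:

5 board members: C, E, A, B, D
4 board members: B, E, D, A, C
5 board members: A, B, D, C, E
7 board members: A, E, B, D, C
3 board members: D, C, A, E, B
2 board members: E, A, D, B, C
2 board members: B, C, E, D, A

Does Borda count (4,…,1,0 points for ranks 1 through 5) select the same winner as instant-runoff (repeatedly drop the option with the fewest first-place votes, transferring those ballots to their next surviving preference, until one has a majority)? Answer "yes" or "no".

Borda — scores: E 63, A 74, D 43, B 60, C 40. Winner: A.
Instant-runoff — R1 E 2, A 12, D 3, B 6, C 5 (E out); R2 A 14, D 3, B 6, C 5 (D out); R3 A 14, B 6, C 8 (B out); R4 A 18, C 10 (A winner). Winner: A.
The two methods agree.

yes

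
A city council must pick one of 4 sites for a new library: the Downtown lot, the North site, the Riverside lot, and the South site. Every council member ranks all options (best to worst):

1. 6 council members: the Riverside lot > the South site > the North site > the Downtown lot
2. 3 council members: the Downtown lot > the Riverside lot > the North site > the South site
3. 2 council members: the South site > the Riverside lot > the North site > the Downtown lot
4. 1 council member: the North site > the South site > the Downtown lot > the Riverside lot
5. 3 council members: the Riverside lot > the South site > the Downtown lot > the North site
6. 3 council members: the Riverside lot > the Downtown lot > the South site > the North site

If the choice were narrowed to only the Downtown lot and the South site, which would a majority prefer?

Voters preferring the Downtown lot to the South site: 6; preferring the South site to the Downtown lot: 12.
the South site wins the head-to-head.

the South site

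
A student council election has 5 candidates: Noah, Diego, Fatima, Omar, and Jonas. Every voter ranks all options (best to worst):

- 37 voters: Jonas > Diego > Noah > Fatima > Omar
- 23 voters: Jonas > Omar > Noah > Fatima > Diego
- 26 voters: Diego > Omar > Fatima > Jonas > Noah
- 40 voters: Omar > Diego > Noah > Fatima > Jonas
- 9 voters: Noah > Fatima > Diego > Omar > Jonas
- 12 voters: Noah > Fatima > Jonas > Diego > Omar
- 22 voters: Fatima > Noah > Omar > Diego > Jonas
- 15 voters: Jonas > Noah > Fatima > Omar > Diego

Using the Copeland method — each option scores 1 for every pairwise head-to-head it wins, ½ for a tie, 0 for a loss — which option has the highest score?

Noah: beats Fatima and Omar; loses to Diego and Jonas → score 2.
Diego: beats Noah, Fatima, and Jonas; loses to Omar → score 3.
Fatima: beats Omar and Jonas; loses to Noah and Diego → score 2.
Omar: beats Diego and Jonas; loses to Noah and Fatima → score 2.
Jonas: beats Noah; loses to Diego, Fatima, and Omar → score 1.
Diego has the best pairwise record.

Diego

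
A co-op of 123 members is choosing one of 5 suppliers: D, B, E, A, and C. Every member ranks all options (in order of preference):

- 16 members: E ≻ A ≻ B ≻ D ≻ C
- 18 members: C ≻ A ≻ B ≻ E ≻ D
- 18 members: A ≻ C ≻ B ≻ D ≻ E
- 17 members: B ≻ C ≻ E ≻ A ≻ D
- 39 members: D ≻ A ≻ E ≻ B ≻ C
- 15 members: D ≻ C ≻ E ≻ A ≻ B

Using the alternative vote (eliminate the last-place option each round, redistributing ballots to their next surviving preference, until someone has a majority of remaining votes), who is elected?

D

Round 1: D 54, B 17, E 16, A 18, C 18. Eliminate E.
Round 2: D 54, B 17, A 34, C 18. Eliminate B.
Round 3: D 54, A 34, C 35. Eliminate A.
Round 4: D 70, C 53. D has a majority.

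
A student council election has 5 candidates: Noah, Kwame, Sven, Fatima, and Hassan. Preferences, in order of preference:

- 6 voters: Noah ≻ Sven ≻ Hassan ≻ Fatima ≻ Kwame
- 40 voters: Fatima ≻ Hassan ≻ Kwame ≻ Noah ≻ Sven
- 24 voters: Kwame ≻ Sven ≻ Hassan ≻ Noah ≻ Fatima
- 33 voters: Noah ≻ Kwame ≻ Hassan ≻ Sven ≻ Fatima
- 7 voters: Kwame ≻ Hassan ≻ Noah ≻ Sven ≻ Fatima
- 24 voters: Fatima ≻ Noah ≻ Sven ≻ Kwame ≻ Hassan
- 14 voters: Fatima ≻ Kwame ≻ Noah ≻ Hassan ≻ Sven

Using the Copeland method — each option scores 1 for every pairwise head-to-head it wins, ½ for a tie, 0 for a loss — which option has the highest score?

Noah: beats Sven and Hassan; loses to Kwame and Fatima → score 2.
Kwame: beats Noah, Sven, and Hassan; loses to Fatima → score 3.
Sven: loses to Noah, Kwame, Fatima, and Hassan → score 0.
Fatima: beats Noah, Kwame, Sven, and Hassan → score 4.
Hassan: beats Sven; loses to Noah, Kwame, and Fatima → score 1.
Fatima has the best pairwise record.

Fatima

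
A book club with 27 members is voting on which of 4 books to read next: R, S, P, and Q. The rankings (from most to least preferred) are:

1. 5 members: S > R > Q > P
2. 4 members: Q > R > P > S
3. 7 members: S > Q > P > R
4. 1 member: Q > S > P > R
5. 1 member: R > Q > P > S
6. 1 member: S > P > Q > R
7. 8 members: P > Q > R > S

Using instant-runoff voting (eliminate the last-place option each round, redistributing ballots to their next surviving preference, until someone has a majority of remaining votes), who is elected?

S

Round 1: R 1, S 13, P 8, Q 5. Eliminate R.
Round 2: S 13, P 8, Q 6. Eliminate Q.
Round 3: S 14, P 13. S has a majority.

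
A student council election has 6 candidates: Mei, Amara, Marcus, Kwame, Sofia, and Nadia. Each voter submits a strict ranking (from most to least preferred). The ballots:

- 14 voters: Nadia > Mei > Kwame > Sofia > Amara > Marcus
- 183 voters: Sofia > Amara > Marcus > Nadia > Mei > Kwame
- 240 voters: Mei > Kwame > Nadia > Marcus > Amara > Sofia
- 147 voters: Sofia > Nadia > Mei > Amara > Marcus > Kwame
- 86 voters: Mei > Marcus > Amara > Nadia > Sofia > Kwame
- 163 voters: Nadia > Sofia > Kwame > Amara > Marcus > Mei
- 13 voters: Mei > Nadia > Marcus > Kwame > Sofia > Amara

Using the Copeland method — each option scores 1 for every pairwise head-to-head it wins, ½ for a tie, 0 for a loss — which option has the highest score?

Nadia

Mei: beats Amara, Marcus, and Kwame; loses to Sofia and Nadia → score 3.
Amara: beats Marcus; loses to Mei, Kwame, Sofia, and Nadia → score 1.
Marcus: beats Kwame; loses to Mei, Amara, Sofia, and Nadia → score 1.
Kwame: beats Amara; loses to Mei, Marcus, Sofia, and Nadia → score 1.
Sofia: beats Mei, Amara, Marcus, and Kwame; loses to Nadia → score 4.
Nadia: beats Mei, Amara, Marcus, Kwame, and Sofia → score 5.
Nadia has the best pairwise record.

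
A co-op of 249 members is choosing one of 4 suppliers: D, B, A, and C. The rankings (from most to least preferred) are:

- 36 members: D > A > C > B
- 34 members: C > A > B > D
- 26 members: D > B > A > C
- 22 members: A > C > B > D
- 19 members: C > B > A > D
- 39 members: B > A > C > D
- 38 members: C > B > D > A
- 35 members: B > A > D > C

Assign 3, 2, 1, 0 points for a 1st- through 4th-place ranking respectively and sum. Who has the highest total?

D: 36·3 + 34·0 + 26·3 + 22·0 + 19·0 + 39·0 + 38·1 + 35·1 = 259
B: 36·0 + 34·1 + 26·2 + 22·1 + 19·2 + 39·3 + 38·2 + 35·3 = 444
A: 36·2 + 34·2 + 26·1 + 22·3 + 19·1 + 39·2 + 38·0 + 35·2 = 399
C: 36·1 + 34·3 + 26·0 + 22·2 + 19·3 + 39·1 + 38·3 + 35·0 = 392
B has the highest Borda score (444).

B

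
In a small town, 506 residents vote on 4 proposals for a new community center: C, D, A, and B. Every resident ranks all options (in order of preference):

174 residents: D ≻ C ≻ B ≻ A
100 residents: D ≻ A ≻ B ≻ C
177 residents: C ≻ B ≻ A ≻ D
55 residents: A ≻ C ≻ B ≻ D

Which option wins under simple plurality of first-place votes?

D

First-place votes: C 177, D 274, A 55, B 0.
D has the most first-place votes.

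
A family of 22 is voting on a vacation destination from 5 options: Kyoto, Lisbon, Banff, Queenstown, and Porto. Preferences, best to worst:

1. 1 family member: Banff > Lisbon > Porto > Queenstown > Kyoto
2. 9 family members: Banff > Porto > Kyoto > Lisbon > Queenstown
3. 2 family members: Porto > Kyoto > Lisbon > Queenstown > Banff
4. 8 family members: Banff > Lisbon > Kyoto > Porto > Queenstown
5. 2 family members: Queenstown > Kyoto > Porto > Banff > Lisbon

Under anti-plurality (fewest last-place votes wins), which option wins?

Porto

Last-place votes: Kyoto 1, Lisbon 2, Banff 2, Queenstown 17, Porto 0.
Porto is ranked last by the fewest voters, so Porto wins.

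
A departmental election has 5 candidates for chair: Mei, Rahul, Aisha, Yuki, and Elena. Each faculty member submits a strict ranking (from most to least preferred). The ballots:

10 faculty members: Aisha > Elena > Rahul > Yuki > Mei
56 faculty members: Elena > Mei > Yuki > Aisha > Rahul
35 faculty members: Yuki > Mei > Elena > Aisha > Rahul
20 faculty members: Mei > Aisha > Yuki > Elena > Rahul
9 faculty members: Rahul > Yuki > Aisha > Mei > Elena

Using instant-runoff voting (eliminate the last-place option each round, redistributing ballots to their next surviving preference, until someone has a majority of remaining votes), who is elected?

Round 1: Mei 20, Rahul 9, Aisha 10, Yuki 35, Elena 56. Eliminate Rahul.
Round 2: Mei 20, Aisha 10, Yuki 44, Elena 56. Eliminate Aisha.
Round 3: Mei 20, Yuki 44, Elena 66. Elena has a majority.

Elena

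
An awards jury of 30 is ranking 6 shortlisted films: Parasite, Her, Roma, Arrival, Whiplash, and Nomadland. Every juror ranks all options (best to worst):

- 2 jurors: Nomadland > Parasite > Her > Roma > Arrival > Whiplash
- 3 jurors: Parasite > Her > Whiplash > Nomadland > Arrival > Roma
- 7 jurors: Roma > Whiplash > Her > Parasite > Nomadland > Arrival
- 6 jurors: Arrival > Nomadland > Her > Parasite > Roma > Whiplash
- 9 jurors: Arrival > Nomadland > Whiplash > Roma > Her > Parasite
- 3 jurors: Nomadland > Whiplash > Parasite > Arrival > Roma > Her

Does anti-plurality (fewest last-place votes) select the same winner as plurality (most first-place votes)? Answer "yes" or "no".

no

Anti-plurality — last-place votes: Parasite 9, Her 3, Roma 3, Arrival 7, Whiplash 8, Nomadland 0. Winner: Nomadland.
Plurality — first-place votes: Parasite 3, Her 0, Roma 7, Arrival 15, Whiplash 0, Nomadland 5. Winner: Arrival.
The two methods disagree.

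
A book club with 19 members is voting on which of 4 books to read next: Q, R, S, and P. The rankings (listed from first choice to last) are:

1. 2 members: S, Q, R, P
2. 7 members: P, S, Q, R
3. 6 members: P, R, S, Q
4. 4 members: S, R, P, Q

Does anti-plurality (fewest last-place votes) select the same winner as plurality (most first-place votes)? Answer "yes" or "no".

Anti-plurality — last-place votes: Q 10, R 7, S 0, P 2. Winner: S.
Plurality — first-place votes: Q 0, R 0, S 6, P 13. Winner: P.
The two methods disagree.

no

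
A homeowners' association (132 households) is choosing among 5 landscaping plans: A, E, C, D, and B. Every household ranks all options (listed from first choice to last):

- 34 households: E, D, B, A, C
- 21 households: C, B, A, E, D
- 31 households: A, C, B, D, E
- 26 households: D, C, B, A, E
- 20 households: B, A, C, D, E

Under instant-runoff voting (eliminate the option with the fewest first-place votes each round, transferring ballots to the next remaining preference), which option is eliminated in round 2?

Round 1: A 31, E 34, C 21, D 26, B 20. Eliminate B.
Round 2: A 51, E 34, C 21, D 26. Eliminate C.

C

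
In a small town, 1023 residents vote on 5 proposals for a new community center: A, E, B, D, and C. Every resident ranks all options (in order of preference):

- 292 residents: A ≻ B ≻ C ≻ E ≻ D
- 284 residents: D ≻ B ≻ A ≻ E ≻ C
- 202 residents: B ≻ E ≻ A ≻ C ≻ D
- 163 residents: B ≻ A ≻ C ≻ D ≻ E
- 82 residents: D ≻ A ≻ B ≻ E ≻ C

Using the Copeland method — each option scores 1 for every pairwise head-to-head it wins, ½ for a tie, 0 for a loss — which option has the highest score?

B

A: beats E, D, and C; loses to B → score 3.
E: beats C; loses to A, B, and D → score 1.
B: beats A, E, D, and C → score 4.
D: beats E; loses to A, B, and C → score 1.
C: beats D; loses to A, E, and B → score 1.
B has the best pairwise record.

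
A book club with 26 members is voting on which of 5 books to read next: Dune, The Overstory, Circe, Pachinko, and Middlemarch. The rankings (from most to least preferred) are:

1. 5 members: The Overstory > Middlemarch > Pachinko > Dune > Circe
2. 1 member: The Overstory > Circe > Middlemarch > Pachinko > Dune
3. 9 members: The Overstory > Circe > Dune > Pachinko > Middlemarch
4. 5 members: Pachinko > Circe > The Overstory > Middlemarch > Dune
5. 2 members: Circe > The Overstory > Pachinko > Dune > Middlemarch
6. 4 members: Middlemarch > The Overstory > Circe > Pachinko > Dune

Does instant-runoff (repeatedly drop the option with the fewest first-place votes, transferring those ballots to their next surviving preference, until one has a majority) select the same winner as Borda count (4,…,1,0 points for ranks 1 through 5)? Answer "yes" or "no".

Instant-runoff — R1 Dune 0, The Overstory 15, Circe 2, Pachinko 5, Middlemarch 4 (The Overstory winner). Winner: The Overstory.
Borda — scores: Dune 25, The Overstory 88, Circe 61, Pachinko 48, Middlemarch 38. Winner: The Overstory.
The two methods agree.

yes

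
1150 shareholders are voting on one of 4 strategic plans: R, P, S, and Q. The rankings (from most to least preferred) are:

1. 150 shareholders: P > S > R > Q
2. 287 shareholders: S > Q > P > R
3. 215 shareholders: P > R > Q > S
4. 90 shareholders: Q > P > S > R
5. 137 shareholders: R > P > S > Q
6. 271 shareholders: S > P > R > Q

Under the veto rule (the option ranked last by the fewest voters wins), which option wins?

Last-place votes: R 377, P 0, S 215, Q 558.
P is ranked last by the fewest voters, so P wins.

P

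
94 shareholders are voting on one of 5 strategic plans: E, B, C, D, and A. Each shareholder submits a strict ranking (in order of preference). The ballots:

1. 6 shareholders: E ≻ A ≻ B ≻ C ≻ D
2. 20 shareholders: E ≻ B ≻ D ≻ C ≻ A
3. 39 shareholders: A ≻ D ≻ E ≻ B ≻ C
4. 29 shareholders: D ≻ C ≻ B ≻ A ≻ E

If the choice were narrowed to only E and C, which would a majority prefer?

E

Voters preferring E to C: 65; preferring C to E: 29.
E wins the head-to-head.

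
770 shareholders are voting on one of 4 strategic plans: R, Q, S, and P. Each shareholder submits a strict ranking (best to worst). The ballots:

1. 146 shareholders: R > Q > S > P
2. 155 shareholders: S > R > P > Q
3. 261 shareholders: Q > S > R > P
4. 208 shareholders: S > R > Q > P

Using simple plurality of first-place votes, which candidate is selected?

First-place votes: R 146, Q 261, S 363, P 0.
S has the most first-place votes.

S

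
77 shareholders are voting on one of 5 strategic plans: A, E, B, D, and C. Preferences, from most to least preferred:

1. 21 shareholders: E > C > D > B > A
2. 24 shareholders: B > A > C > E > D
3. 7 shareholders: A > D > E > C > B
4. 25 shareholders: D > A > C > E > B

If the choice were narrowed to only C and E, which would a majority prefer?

C

Voters preferring C to E: 49; preferring E to C: 28.
C wins the head-to-head.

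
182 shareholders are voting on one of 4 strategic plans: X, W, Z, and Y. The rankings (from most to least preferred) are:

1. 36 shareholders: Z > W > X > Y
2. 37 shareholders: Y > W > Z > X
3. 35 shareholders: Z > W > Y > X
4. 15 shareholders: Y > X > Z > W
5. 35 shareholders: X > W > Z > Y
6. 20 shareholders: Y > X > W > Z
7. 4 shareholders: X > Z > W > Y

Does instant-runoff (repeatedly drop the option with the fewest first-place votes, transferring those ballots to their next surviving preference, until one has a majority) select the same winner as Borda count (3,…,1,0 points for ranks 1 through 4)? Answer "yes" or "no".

no

Instant-runoff — R1 X 39, W 0, Z 71, Y 72 (W out); R2 X 39, Z 71, Y 72 (X out); R3 Z 110, Y 72 (Z winner). Winner: Z.
Borda — scores: X 223, W 310, Z 308, Y 251. Winner: W.
The two methods disagree.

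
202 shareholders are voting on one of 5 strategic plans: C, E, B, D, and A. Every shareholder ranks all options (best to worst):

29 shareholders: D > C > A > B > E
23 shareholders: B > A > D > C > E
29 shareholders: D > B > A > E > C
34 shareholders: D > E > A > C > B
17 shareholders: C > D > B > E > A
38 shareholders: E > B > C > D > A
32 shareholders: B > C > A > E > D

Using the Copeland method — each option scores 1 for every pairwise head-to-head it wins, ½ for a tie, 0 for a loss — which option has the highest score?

D

C: beats A; ties E; loses to B and D → score 1.5.
E: ties C; loses to B, D, and A → score 0.5.
B: beats C, E, and A; loses to D → score 3.
D: beats C, E, B, and A → score 4.
A: beats E; loses to C, B, and D → score 1.
D has the best pairwise record.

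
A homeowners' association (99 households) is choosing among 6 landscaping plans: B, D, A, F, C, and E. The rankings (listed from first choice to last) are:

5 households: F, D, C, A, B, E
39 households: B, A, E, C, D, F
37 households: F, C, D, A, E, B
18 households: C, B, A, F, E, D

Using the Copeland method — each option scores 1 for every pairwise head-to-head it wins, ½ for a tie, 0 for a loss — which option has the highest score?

C

B: beats D, A, F, and E; loses to C → score 4.
D: loses to B, A, F, C, and E → score 0.
A: beats D, F, and E; loses to B and C → score 3.
F: beats D and E; loses to B, A, and C → score 2.
C: beats B, D, A, F, and E → score 5.
E: beats D; loses to B, A, F, and C → score 1.
C has the best pairwise record.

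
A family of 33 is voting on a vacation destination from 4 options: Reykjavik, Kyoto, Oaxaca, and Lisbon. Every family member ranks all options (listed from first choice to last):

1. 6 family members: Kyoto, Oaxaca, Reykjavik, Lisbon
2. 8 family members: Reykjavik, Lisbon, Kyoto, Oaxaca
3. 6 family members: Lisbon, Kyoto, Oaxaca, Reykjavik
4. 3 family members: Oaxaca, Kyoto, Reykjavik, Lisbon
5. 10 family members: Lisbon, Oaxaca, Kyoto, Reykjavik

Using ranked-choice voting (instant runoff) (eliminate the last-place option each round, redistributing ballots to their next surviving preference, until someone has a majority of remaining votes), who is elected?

Lisbon

Round 1: Reykjavik 8, Kyoto 6, Oaxaca 3, Lisbon 16. Eliminate Oaxaca.
Round 2: Reykjavik 8, Kyoto 9, Lisbon 16. Eliminate Reykjavik.
Round 3: Kyoto 9, Lisbon 24. Lisbon has a majority.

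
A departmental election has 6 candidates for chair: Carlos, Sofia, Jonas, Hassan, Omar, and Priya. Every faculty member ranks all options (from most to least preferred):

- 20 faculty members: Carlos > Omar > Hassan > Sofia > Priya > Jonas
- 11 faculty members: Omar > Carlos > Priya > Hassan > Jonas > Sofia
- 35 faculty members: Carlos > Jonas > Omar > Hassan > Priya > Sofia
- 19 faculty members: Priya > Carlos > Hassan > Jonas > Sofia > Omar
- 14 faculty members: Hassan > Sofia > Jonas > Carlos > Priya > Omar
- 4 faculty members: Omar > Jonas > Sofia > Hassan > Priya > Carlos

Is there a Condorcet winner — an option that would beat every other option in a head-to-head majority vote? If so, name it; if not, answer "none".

Carlos

Carlos vs Sofia: 85–18 for Carlos.
Carlos vs Jonas: 85–18 for Carlos.
Carlos vs Hassan: 85–18 for Carlos.
Carlos vs Omar: 88–15 for Carlos.
Carlos vs Priya: 80–23 for Carlos.
Carlos beats every other option head-to-head.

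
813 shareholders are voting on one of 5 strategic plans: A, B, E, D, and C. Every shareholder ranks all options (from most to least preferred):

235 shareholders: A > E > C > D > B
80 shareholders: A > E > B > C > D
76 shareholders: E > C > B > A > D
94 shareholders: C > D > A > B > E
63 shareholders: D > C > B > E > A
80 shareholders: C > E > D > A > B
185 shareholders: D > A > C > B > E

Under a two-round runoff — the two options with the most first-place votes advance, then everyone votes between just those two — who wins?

D

Round 1 first-place votes: A 315, B 0, E 76, D 248, C 174.
A and D advance.
Runoff: A is preferred to D by 391 voters; D by 422.
D wins the runoff.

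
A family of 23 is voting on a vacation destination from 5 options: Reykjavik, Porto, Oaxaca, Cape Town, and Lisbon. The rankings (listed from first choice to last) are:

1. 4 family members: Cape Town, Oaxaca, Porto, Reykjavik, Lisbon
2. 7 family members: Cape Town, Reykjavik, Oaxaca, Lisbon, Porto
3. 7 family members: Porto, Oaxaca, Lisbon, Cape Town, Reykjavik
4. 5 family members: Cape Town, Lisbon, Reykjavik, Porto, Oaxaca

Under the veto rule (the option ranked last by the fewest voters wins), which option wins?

Last-place votes: Reykjavik 7, Porto 7, Oaxaca 5, Cape Town 0, Lisbon 4.
Cape Town is ranked last by the fewest voters, so Cape Town wins.

Cape Town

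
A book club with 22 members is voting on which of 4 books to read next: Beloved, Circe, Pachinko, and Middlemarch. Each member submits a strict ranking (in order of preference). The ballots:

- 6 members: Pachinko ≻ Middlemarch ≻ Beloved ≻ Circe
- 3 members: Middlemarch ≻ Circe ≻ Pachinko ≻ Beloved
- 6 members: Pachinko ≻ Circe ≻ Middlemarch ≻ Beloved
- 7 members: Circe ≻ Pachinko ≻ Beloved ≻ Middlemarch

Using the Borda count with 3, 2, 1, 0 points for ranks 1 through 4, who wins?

Beloved: 6·1 + 3·0 + 6·0 + 7·1 = 13
Circe: 6·0 + 3·2 + 6·2 + 7·3 = 39
Pachinko: 6·3 + 3·1 + 6·3 + 7·2 = 53
Middlemarch: 6·2 + 3·3 + 6·1 + 7·0 = 27
Pachinko has the highest Borda score (53).

Pachinko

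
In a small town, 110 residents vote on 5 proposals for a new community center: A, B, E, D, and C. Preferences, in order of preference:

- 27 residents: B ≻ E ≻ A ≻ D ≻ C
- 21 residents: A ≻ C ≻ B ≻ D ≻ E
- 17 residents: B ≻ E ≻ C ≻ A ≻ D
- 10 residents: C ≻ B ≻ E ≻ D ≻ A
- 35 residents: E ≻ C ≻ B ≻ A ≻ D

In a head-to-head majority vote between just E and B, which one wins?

Voters preferring E to B: 35; preferring B to E: 75.
B wins the head-to-head.

B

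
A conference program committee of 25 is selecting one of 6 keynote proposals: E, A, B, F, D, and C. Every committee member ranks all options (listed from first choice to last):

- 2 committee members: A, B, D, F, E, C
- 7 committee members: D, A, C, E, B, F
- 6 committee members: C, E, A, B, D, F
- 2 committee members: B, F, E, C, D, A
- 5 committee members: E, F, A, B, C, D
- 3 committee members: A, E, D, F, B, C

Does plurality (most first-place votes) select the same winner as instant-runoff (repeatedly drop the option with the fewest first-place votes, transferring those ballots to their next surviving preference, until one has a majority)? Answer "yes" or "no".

Plurality — first-place votes: E 5, A 5, B 2, F 0, D 7, C 6. Winner: D.
Instant-runoff — R1 E 5, A 5, B 2, F 0, D 7, C 6 (F out); R2 E 5, A 5, B 2, D 7, C 6 (B out); R3 E 7, A 5, D 7, C 6 (A out); R4 E 10, D 9, C 6 (C out); R5 E 16, D 9 (E winner). Winner: E.
The two methods disagree.

no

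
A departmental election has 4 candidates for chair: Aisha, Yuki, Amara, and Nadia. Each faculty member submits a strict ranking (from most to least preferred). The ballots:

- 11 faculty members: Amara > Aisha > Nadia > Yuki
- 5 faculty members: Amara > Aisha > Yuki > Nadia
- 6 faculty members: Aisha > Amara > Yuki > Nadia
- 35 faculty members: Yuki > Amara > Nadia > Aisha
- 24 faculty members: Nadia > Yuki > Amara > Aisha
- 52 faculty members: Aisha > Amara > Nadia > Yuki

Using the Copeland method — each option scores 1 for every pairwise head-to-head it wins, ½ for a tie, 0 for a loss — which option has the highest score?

Aisha: beats Yuki and Nadia; loses to Amara → score 2.
Yuki: loses to Aisha, Amara, and Nadia → score 0.
Amara: beats Aisha, Yuki, and Nadia → score 3.
Nadia: beats Yuki; loses to Aisha and Amara → score 1.
Amara has the best pairwise record.

Amara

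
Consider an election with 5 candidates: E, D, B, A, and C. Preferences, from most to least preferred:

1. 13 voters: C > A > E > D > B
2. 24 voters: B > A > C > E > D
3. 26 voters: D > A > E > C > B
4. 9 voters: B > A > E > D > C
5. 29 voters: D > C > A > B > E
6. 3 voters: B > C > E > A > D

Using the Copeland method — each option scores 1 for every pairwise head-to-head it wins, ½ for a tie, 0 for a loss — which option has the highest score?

D

E: loses to D, B, A, and C → score 0.
D: beats E, B, A, and C → score 4.
B: beats E; loses to D, A, and C → score 1.
A: beats E, B, and C; loses to D → score 3.
C: beats E and B; loses to D and A → score 2.
D has the best pairwise record.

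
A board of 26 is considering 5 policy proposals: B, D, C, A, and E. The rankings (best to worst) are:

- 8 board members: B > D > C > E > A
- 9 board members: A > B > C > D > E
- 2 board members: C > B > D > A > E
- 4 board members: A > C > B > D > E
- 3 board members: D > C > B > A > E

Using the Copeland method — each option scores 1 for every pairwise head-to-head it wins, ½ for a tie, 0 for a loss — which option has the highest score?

B

B: beats D, C, and E; ties A → score 3.5.
D: beats E; ties A; loses to B and C → score 1.5.
C: beats D and E; ties A; loses to B → score 2.5.
A: beats E; ties B, D, and C → score 2.5.
E: loses to B, D, C, and A → score 0.
B has the best pairwise record.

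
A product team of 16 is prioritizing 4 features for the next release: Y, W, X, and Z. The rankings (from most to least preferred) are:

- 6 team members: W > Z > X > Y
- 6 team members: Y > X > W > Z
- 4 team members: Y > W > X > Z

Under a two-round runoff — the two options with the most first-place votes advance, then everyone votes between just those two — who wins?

Round 1 first-place votes: Y 10, W 6, X 0, Z 0.
Y and W advance.
Runoff: Y is preferred to W by 10 voters; W by 6.
Y wins the runoff.

Y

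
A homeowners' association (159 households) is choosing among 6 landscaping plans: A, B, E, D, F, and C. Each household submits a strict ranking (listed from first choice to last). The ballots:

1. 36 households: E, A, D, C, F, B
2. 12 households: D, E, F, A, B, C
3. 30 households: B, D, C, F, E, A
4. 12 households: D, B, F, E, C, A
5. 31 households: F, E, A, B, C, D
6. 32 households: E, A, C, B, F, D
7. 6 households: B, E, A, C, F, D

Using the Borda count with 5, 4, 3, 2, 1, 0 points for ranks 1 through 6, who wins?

A: 36·4 + 12·2 + 30·0 + 12·0 + 31·3 + 32·4 + 6·3 = 407
B: 36·0 + 12·1 + 30·5 + 12·4 + 31·2 + 32·2 + 6·5 = 366
E: 36·5 + 12·4 + 30·1 + 12·2 + 31·4 + 32·5 + 6·4 = 590
D: 36·3 + 12·5 + 30·4 + 12·5 + 31·0 + 32·0 + 6·0 = 348
F: 36·1 + 12·3 + 30·2 + 12·3 + 31·5 + 32·1 + 6·1 = 361
C: 36·2 + 12·0 + 30·3 + 12·1 + 31·1 + 32·3 + 6·2 = 313
E has the highest Borda score (590).

E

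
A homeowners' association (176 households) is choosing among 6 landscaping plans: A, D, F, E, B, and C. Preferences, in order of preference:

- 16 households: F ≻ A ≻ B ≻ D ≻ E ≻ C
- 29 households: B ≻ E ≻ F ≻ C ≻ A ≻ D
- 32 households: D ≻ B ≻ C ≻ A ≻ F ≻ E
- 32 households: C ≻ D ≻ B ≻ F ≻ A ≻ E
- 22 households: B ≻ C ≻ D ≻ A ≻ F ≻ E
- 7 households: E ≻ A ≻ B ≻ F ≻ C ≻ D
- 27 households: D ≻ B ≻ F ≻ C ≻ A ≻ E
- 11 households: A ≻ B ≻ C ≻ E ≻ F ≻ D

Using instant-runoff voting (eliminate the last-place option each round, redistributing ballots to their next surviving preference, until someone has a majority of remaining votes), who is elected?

D

Round 1: A 11, D 59, F 16, E 7, B 51, C 32. Eliminate E.
Round 2: A 18, D 59, F 16, B 51, C 32. Eliminate F.
Round 3: A 34, D 59, B 51, C 32. Eliminate C.
Round 4: A 34, D 91, B 51. D has a majority.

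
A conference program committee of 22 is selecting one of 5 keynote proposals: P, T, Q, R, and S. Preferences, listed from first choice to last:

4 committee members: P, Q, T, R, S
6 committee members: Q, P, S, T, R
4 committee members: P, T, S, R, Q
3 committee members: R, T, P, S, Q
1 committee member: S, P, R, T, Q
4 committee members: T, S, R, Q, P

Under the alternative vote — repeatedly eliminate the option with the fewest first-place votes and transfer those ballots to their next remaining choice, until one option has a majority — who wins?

Round 1: P 8, T 4, Q 6, R 3, S 1. Eliminate S.
Round 2: P 9, T 4, Q 6, R 3. Eliminate R.
Round 3: P 9, T 7, Q 6. Eliminate Q.
Round 4: P 15, T 7. P has a majority.

P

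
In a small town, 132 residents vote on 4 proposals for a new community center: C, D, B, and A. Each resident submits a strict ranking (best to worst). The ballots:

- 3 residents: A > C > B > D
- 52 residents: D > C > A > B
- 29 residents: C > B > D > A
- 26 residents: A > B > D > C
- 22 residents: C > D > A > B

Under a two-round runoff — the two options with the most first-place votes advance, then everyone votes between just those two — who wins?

D

Round 1 first-place votes: C 51, D 52, B 0, A 29.
D and C advance.
Runoff: D is preferred to C by 78 voters; C by 54.
D wins the runoff.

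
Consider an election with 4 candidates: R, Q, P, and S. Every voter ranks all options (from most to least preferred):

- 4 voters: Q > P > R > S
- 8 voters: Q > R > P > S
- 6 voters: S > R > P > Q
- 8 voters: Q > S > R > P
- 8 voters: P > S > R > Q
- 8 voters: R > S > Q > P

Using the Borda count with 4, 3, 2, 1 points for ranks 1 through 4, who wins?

R: 4·2 + 8·3 + 6·3 + 8·2 + 8·2 + 8·4 = 114
Q: 4·4 + 8·4 + 6·1 + 8·4 + 8·1 + 8·2 = 110
P: 4·3 + 8·2 + 6·2 + 8·1 + 8·4 + 8·1 = 88
S: 4·1 + 8·1 + 6·4 + 8·3 + 8·3 + 8·3 = 108
R has the highest Borda score (114).

R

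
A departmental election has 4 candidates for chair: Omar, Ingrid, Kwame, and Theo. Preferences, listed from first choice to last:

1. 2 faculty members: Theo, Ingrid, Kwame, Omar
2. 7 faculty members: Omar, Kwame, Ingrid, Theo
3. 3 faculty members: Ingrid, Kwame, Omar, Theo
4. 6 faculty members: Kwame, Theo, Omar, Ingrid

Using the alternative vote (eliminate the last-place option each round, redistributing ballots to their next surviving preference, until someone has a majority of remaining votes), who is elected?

Kwame

Round 1: Omar 7, Ingrid 3, Kwame 6, Theo 2. Eliminate Theo.
Round 2: Omar 7, Ingrid 5, Kwame 6. Eliminate Ingrid.
Round 3: Omar 7, Kwame 11. Kwame has a majority.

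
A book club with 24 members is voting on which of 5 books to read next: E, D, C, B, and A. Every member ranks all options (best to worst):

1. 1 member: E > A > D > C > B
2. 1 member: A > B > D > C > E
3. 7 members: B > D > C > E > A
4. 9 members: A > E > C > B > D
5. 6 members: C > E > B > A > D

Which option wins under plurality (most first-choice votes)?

First-place votes: E 1, D 0, C 6, B 7, A 10.
A has the most first-place votes.

A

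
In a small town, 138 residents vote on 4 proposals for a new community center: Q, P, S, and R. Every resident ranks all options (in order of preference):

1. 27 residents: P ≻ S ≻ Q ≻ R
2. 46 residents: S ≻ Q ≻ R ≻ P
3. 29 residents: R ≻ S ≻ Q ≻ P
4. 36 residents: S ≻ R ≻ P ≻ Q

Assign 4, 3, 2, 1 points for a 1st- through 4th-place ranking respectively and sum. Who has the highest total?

S

Q: 27·2 + 46·3 + 29·2 + 36·1 = 286
P: 27·4 + 46·1 + 29·1 + 36·2 = 255
S: 27·3 + 46·4 + 29·3 + 36·4 = 496
R: 27·1 + 46·2 + 29·4 + 36·3 = 343
S has the highest Borda score (496).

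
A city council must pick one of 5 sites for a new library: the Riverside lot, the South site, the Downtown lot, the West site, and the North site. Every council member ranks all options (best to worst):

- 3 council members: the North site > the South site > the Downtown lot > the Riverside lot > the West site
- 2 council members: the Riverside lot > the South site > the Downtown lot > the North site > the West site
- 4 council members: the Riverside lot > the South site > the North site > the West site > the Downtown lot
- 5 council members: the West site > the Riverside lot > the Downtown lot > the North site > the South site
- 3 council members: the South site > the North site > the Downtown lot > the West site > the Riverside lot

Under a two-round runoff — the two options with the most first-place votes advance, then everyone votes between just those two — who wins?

the Riverside lot

Round 1 first-place votes: the Riverside lot 6, the South site 3, the Downtown lot 0, the West site 5, the North site 3.
the Riverside lot and the West site advance.
Runoff: the Riverside lot is preferred to the West site by 9 voters; the West site by 8.
the Riverside lot wins the runoff.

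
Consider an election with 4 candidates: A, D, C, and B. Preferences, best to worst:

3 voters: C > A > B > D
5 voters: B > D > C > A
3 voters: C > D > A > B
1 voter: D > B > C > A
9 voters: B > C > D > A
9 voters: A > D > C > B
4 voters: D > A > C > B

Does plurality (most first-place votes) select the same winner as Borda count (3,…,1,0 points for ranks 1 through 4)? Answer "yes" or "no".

no

Plurality — first-place votes: A 9, D 5, C 6, B 14. Winner: B.
Borda — scores: A 44, D 58, C 55, B 47. Winner: D.
The two methods disagree.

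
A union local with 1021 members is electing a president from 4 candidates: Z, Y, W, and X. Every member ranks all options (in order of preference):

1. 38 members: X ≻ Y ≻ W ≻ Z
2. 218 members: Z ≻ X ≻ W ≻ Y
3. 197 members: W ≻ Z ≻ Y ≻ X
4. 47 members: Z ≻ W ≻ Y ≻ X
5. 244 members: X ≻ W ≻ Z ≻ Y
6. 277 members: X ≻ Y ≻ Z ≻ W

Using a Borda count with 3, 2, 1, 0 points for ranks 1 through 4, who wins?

Z: 38·0 + 218·3 + 197·2 + 47·3 + 244·1 + 277·1 = 1710
Y: 38·2 + 218·0 + 197·1 + 47·1 + 244·0 + 277·2 = 874
W: 38·1 + 218·1 + 197·3 + 47·2 + 244·2 + 277·0 = 1429
X: 38·3 + 218·2 + 197·0 + 47·0 + 244·3 + 277·3 = 2113
X has the highest Borda score (2113).

X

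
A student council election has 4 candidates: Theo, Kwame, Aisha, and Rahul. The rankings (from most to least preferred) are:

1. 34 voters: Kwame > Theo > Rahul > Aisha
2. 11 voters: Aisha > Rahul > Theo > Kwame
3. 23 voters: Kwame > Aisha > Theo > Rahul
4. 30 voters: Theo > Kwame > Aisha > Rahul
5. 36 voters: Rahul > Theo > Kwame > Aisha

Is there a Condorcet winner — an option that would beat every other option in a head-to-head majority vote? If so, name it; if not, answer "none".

Theo

Theo vs Kwame: 77–57 for Theo.
Theo vs Aisha: 100–34 for Theo.
Theo vs Rahul: 87–47 for Theo.
Theo beats every other option head-to-head.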